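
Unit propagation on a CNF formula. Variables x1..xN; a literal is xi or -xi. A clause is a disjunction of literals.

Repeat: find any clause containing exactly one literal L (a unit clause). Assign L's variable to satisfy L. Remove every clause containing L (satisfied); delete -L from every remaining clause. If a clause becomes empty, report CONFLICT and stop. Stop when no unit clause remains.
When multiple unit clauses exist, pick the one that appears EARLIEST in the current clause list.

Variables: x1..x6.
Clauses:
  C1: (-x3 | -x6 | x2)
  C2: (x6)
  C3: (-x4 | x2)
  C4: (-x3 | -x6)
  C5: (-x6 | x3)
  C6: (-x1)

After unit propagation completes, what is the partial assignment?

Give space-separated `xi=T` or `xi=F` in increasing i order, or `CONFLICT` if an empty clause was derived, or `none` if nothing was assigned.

Answer: CONFLICT

Derivation:
unit clause [6] forces x6=T; simplify:
  drop -6 from [-3, -6, 2] -> [-3, 2]
  drop -6 from [-3, -6] -> [-3]
  drop -6 from [-6, 3] -> [3]
  satisfied 1 clause(s); 5 remain; assigned so far: [6]
unit clause [-3] forces x3=F; simplify:
  drop 3 from [3] -> [] (empty!)
  satisfied 2 clause(s); 3 remain; assigned so far: [3, 6]
CONFLICT (empty clause)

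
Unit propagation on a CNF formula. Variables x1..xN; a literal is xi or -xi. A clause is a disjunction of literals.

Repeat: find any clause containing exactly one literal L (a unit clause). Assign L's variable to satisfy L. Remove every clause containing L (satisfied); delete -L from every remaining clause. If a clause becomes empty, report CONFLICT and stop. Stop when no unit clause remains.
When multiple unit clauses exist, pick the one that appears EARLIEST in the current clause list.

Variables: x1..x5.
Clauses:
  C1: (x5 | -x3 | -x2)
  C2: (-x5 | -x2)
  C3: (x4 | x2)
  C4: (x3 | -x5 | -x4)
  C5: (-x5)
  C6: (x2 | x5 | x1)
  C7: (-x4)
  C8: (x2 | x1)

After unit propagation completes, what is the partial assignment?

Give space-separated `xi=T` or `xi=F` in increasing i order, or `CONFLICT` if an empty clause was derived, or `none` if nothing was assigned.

unit clause [-5] forces x5=F; simplify:
  drop 5 from [5, -3, -2] -> [-3, -2]
  drop 5 from [2, 5, 1] -> [2, 1]
  satisfied 3 clause(s); 5 remain; assigned so far: [5]
unit clause [-4] forces x4=F; simplify:
  drop 4 from [4, 2] -> [2]
  satisfied 1 clause(s); 4 remain; assigned so far: [4, 5]
unit clause [2] forces x2=T; simplify:
  drop -2 from [-3, -2] -> [-3]
  satisfied 3 clause(s); 1 remain; assigned so far: [2, 4, 5]
unit clause [-3] forces x3=F; simplify:
  satisfied 1 clause(s); 0 remain; assigned so far: [2, 3, 4, 5]

Answer: x2=T x3=F x4=F x5=F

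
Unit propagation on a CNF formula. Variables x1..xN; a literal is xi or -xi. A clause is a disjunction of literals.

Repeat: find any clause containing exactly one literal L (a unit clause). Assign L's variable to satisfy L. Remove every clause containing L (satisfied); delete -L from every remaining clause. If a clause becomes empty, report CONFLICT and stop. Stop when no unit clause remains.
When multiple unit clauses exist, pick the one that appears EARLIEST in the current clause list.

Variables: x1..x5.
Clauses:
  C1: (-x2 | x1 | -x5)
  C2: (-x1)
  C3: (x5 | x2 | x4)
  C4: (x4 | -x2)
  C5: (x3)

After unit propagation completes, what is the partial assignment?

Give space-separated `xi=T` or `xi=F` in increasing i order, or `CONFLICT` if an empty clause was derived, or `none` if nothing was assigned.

unit clause [-1] forces x1=F; simplify:
  drop 1 from [-2, 1, -5] -> [-2, -5]
  satisfied 1 clause(s); 4 remain; assigned so far: [1]
unit clause [3] forces x3=T; simplify:
  satisfied 1 clause(s); 3 remain; assigned so far: [1, 3]

Answer: x1=F x3=T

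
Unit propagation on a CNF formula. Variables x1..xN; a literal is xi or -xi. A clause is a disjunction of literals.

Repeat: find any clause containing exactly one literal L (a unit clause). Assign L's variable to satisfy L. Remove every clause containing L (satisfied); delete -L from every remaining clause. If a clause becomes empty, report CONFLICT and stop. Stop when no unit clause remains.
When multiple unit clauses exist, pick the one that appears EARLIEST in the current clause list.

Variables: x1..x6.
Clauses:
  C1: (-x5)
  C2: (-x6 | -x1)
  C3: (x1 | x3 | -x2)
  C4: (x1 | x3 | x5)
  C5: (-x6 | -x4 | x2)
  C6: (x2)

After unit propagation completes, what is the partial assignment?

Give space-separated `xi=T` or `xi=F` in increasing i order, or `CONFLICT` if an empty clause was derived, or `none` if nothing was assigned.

Answer: x2=T x5=F

Derivation:
unit clause [-5] forces x5=F; simplify:
  drop 5 from [1, 3, 5] -> [1, 3]
  satisfied 1 clause(s); 5 remain; assigned so far: [5]
unit clause [2] forces x2=T; simplify:
  drop -2 from [1, 3, -2] -> [1, 3]
  satisfied 2 clause(s); 3 remain; assigned so far: [2, 5]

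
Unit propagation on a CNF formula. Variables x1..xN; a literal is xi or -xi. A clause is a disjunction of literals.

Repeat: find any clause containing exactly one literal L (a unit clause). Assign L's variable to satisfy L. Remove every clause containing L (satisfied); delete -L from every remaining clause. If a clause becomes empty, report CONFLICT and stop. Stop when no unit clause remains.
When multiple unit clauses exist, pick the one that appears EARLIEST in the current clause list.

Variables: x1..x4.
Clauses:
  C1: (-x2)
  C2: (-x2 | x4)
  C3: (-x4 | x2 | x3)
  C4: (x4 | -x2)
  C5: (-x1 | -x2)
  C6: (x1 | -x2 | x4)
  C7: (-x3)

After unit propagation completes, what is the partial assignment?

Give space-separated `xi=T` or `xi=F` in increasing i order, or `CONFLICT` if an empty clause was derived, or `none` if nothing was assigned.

Answer: x2=F x3=F x4=F

Derivation:
unit clause [-2] forces x2=F; simplify:
  drop 2 from [-4, 2, 3] -> [-4, 3]
  satisfied 5 clause(s); 2 remain; assigned so far: [2]
unit clause [-3] forces x3=F; simplify:
  drop 3 from [-4, 3] -> [-4]
  satisfied 1 clause(s); 1 remain; assigned so far: [2, 3]
unit clause [-4] forces x4=F; simplify:
  satisfied 1 clause(s); 0 remain; assigned so far: [2, 3, 4]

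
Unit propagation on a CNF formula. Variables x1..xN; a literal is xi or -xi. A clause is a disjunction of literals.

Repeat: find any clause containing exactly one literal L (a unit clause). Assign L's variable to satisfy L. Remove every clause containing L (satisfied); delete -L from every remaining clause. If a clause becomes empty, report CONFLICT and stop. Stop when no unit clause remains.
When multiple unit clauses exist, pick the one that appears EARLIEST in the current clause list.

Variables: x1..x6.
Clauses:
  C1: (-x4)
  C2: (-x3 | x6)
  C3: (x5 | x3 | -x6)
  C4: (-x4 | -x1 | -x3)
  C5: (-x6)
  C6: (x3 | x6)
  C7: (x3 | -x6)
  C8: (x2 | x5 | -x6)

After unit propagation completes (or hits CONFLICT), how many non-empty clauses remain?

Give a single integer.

Answer: 0

Derivation:
unit clause [-4] forces x4=F; simplify:
  satisfied 2 clause(s); 6 remain; assigned so far: [4]
unit clause [-6] forces x6=F; simplify:
  drop 6 from [-3, 6] -> [-3]
  drop 6 from [3, 6] -> [3]
  satisfied 4 clause(s); 2 remain; assigned so far: [4, 6]
unit clause [-3] forces x3=F; simplify:
  drop 3 from [3] -> [] (empty!)
  satisfied 1 clause(s); 1 remain; assigned so far: [3, 4, 6]
CONFLICT (empty clause)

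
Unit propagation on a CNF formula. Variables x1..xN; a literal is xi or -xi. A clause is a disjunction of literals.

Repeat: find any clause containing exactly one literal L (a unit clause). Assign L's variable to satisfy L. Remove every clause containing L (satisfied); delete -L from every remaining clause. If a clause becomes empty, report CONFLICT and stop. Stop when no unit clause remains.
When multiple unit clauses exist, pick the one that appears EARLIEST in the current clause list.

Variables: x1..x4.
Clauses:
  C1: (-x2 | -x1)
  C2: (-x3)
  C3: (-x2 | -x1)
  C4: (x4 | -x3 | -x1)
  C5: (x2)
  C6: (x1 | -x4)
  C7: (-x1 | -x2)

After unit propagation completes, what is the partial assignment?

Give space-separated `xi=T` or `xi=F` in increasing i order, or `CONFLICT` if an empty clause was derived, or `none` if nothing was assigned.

unit clause [-3] forces x3=F; simplify:
  satisfied 2 clause(s); 5 remain; assigned so far: [3]
unit clause [2] forces x2=T; simplify:
  drop -2 from [-2, -1] -> [-1]
  drop -2 from [-2, -1] -> [-1]
  drop -2 from [-1, -2] -> [-1]
  satisfied 1 clause(s); 4 remain; assigned so far: [2, 3]
unit clause [-1] forces x1=F; simplify:
  drop 1 from [1, -4] -> [-4]
  satisfied 3 clause(s); 1 remain; assigned so far: [1, 2, 3]
unit clause [-4] forces x4=F; simplify:
  satisfied 1 clause(s); 0 remain; assigned so far: [1, 2, 3, 4]

Answer: x1=F x2=T x3=F x4=F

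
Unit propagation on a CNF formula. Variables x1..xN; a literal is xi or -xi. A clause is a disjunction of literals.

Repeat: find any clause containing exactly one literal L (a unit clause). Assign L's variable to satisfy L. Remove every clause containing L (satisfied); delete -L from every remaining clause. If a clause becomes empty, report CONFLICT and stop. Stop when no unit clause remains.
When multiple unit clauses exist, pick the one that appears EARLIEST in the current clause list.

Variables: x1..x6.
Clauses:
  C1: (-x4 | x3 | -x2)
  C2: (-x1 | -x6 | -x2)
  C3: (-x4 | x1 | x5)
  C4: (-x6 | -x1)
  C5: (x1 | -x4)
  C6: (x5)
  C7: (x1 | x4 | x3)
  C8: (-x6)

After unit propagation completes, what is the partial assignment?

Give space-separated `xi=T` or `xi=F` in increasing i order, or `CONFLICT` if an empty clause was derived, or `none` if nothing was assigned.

unit clause [5] forces x5=T; simplify:
  satisfied 2 clause(s); 6 remain; assigned so far: [5]
unit clause [-6] forces x6=F; simplify:
  satisfied 3 clause(s); 3 remain; assigned so far: [5, 6]

Answer: x5=T x6=F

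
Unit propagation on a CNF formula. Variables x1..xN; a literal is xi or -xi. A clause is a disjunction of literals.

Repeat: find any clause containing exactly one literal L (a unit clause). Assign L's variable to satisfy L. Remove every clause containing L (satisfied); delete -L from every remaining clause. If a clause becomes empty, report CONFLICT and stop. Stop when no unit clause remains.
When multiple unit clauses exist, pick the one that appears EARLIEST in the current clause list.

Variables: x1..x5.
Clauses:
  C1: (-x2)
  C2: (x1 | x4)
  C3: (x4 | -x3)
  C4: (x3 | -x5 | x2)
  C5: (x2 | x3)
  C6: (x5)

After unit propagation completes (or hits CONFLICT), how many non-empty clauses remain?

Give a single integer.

unit clause [-2] forces x2=F; simplify:
  drop 2 from [3, -5, 2] -> [3, -5]
  drop 2 from [2, 3] -> [3]
  satisfied 1 clause(s); 5 remain; assigned so far: [2]
unit clause [3] forces x3=T; simplify:
  drop -3 from [4, -3] -> [4]
  satisfied 2 clause(s); 3 remain; assigned so far: [2, 3]
unit clause [4] forces x4=T; simplify:
  satisfied 2 clause(s); 1 remain; assigned so far: [2, 3, 4]
unit clause [5] forces x5=T; simplify:
  satisfied 1 clause(s); 0 remain; assigned so far: [2, 3, 4, 5]

Answer: 0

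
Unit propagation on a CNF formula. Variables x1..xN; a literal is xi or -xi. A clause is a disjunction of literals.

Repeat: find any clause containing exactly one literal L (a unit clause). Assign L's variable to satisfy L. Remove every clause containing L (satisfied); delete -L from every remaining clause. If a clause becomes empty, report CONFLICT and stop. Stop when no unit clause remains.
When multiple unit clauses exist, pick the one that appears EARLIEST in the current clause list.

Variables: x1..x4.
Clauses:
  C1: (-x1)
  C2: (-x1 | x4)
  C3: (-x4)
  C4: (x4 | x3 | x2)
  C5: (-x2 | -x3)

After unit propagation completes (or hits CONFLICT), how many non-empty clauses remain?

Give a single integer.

unit clause [-1] forces x1=F; simplify:
  satisfied 2 clause(s); 3 remain; assigned so far: [1]
unit clause [-4] forces x4=F; simplify:
  drop 4 from [4, 3, 2] -> [3, 2]
  satisfied 1 clause(s); 2 remain; assigned so far: [1, 4]

Answer: 2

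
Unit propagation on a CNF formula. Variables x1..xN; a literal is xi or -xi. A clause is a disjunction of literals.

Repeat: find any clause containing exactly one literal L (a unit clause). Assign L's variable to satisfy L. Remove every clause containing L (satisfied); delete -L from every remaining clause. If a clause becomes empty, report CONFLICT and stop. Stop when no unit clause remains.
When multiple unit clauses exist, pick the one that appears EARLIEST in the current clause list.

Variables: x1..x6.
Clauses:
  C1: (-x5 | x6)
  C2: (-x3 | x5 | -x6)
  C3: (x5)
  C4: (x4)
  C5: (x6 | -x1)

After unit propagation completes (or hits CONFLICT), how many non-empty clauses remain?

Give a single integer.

unit clause [5] forces x5=T; simplify:
  drop -5 from [-5, 6] -> [6]
  satisfied 2 clause(s); 3 remain; assigned so far: [5]
unit clause [6] forces x6=T; simplify:
  satisfied 2 clause(s); 1 remain; assigned so far: [5, 6]
unit clause [4] forces x4=T; simplify:
  satisfied 1 clause(s); 0 remain; assigned so far: [4, 5, 6]

Answer: 0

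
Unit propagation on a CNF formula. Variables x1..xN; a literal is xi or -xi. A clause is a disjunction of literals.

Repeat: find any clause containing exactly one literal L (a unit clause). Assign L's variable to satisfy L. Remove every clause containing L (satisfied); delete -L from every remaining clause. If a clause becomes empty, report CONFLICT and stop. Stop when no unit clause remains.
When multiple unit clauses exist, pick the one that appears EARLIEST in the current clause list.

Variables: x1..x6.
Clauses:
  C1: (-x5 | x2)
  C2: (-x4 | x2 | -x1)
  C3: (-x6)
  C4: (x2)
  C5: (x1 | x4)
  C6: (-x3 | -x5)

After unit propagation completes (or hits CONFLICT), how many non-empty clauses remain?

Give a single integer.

unit clause [-6] forces x6=F; simplify:
  satisfied 1 clause(s); 5 remain; assigned so far: [6]
unit clause [2] forces x2=T; simplify:
  satisfied 3 clause(s); 2 remain; assigned so far: [2, 6]

Answer: 2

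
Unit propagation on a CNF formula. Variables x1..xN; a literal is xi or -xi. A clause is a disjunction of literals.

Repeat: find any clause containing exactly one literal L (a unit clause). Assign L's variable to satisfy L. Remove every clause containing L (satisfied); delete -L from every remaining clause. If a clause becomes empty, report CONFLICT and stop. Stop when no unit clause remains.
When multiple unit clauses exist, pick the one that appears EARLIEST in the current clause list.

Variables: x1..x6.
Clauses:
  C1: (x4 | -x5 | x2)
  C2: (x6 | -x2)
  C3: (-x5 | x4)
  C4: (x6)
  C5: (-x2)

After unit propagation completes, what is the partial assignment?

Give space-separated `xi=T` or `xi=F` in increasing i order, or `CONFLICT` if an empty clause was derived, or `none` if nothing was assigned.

unit clause [6] forces x6=T; simplify:
  satisfied 2 clause(s); 3 remain; assigned so far: [6]
unit clause [-2] forces x2=F; simplify:
  drop 2 from [4, -5, 2] -> [4, -5]
  satisfied 1 clause(s); 2 remain; assigned so far: [2, 6]

Answer: x2=F x6=T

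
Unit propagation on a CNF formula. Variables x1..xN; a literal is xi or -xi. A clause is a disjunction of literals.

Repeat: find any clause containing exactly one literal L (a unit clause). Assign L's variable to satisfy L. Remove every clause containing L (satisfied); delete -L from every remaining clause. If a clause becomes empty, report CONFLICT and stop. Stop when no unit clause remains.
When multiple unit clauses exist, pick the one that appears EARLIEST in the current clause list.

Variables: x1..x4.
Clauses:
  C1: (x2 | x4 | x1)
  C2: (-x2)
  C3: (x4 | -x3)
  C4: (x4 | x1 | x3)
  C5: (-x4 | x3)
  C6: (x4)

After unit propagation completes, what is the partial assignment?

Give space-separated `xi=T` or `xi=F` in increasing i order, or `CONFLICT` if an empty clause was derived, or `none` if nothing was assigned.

unit clause [-2] forces x2=F; simplify:
  drop 2 from [2, 4, 1] -> [4, 1]
  satisfied 1 clause(s); 5 remain; assigned so far: [2]
unit clause [4] forces x4=T; simplify:
  drop -4 from [-4, 3] -> [3]
  satisfied 4 clause(s); 1 remain; assigned so far: [2, 4]
unit clause [3] forces x3=T; simplify:
  satisfied 1 clause(s); 0 remain; assigned so far: [2, 3, 4]

Answer: x2=F x3=T x4=T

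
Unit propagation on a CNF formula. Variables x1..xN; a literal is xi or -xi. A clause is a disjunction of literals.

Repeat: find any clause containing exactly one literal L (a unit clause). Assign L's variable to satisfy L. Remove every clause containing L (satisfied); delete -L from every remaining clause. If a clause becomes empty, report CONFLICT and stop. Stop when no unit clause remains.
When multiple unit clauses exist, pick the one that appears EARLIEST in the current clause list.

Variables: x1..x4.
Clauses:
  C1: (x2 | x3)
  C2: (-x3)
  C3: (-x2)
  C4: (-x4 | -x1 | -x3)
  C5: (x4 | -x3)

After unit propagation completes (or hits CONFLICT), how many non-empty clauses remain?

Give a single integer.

Answer: 0

Derivation:
unit clause [-3] forces x3=F; simplify:
  drop 3 from [2, 3] -> [2]
  satisfied 3 clause(s); 2 remain; assigned so far: [3]
unit clause [2] forces x2=T; simplify:
  drop -2 from [-2] -> [] (empty!)
  satisfied 1 clause(s); 1 remain; assigned so far: [2, 3]
CONFLICT (empty clause)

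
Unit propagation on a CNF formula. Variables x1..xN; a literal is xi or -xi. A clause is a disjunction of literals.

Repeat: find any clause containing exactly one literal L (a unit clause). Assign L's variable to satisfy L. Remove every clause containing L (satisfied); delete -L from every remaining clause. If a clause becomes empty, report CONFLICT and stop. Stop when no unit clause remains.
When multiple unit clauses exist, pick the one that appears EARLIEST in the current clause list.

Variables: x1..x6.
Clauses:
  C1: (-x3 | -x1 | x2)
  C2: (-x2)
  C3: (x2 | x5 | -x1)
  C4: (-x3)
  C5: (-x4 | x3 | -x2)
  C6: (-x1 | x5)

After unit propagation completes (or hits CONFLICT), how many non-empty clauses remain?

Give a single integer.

unit clause [-2] forces x2=F; simplify:
  drop 2 from [-3, -1, 2] -> [-3, -1]
  drop 2 from [2, 5, -1] -> [5, -1]
  satisfied 2 clause(s); 4 remain; assigned so far: [2]
unit clause [-3] forces x3=F; simplify:
  satisfied 2 clause(s); 2 remain; assigned so far: [2, 3]

Answer: 2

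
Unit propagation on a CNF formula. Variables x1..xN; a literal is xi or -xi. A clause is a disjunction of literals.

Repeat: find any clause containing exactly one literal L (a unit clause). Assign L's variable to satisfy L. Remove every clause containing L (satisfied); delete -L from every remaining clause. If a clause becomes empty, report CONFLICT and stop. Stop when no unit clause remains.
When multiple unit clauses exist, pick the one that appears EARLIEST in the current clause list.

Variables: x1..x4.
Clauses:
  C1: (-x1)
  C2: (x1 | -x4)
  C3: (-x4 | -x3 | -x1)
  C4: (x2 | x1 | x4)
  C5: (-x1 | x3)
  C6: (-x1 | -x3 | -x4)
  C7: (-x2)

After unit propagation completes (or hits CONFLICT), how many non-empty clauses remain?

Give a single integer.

Answer: 0

Derivation:
unit clause [-1] forces x1=F; simplify:
  drop 1 from [1, -4] -> [-4]
  drop 1 from [2, 1, 4] -> [2, 4]
  satisfied 4 clause(s); 3 remain; assigned so far: [1]
unit clause [-4] forces x4=F; simplify:
  drop 4 from [2, 4] -> [2]
  satisfied 1 clause(s); 2 remain; assigned so far: [1, 4]
unit clause [2] forces x2=T; simplify:
  drop -2 from [-2] -> [] (empty!)
  satisfied 1 clause(s); 1 remain; assigned so far: [1, 2, 4]
CONFLICT (empty clause)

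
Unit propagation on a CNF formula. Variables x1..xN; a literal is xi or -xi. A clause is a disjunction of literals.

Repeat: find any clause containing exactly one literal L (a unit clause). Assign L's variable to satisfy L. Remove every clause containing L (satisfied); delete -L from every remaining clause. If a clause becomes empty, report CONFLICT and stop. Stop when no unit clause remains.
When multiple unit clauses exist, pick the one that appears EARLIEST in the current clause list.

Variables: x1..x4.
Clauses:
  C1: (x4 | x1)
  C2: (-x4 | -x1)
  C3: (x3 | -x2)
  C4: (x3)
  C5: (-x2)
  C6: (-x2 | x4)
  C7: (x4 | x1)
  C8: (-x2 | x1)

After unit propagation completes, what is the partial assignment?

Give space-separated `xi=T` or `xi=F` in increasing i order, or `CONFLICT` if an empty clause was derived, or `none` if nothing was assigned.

Answer: x2=F x3=T

Derivation:
unit clause [3] forces x3=T; simplify:
  satisfied 2 clause(s); 6 remain; assigned so far: [3]
unit clause [-2] forces x2=F; simplify:
  satisfied 3 clause(s); 3 remain; assigned so far: [2, 3]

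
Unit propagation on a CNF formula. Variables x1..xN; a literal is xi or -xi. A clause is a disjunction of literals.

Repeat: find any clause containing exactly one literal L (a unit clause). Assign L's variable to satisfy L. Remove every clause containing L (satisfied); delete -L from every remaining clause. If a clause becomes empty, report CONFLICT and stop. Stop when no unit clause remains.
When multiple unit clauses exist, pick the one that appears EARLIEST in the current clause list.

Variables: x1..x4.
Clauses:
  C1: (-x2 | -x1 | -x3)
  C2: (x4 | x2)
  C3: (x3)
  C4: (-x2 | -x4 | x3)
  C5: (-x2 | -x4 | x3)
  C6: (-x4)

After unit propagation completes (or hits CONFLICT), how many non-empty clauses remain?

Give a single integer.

unit clause [3] forces x3=T; simplify:
  drop -3 from [-2, -1, -3] -> [-2, -1]
  satisfied 3 clause(s); 3 remain; assigned so far: [3]
unit clause [-4] forces x4=F; simplify:
  drop 4 from [4, 2] -> [2]
  satisfied 1 clause(s); 2 remain; assigned so far: [3, 4]
unit clause [2] forces x2=T; simplify:
  drop -2 from [-2, -1] -> [-1]
  satisfied 1 clause(s); 1 remain; assigned so far: [2, 3, 4]
unit clause [-1] forces x1=F; simplify:
  satisfied 1 clause(s); 0 remain; assigned so far: [1, 2, 3, 4]

Answer: 0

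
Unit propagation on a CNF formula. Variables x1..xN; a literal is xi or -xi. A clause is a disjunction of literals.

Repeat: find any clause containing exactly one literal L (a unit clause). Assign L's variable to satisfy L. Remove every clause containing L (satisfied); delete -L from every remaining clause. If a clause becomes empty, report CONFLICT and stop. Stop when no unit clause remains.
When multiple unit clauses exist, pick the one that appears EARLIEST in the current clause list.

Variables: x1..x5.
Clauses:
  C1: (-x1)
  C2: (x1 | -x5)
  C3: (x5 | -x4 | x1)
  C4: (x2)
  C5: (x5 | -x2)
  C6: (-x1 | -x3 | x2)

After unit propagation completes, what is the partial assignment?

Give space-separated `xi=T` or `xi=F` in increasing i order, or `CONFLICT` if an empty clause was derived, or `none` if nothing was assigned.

Answer: CONFLICT

Derivation:
unit clause [-1] forces x1=F; simplify:
  drop 1 from [1, -5] -> [-5]
  drop 1 from [5, -4, 1] -> [5, -4]
  satisfied 2 clause(s); 4 remain; assigned so far: [1]
unit clause [-5] forces x5=F; simplify:
  drop 5 from [5, -4] -> [-4]
  drop 5 from [5, -2] -> [-2]
  satisfied 1 clause(s); 3 remain; assigned so far: [1, 5]
unit clause [-4] forces x4=F; simplify:
  satisfied 1 clause(s); 2 remain; assigned so far: [1, 4, 5]
unit clause [2] forces x2=T; simplify:
  drop -2 from [-2] -> [] (empty!)
  satisfied 1 clause(s); 1 remain; assigned so far: [1, 2, 4, 5]
CONFLICT (empty clause)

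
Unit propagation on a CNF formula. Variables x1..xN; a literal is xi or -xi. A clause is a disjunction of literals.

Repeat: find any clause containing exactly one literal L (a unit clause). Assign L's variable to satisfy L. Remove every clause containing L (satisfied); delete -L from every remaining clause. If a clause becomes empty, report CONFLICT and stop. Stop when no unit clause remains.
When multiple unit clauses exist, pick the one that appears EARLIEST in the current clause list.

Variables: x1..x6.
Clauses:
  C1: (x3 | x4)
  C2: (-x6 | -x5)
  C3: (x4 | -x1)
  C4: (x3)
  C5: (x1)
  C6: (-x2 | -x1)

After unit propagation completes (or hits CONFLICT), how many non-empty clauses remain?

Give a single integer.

unit clause [3] forces x3=T; simplify:
  satisfied 2 clause(s); 4 remain; assigned so far: [3]
unit clause [1] forces x1=T; simplify:
  drop -1 from [4, -1] -> [4]
  drop -1 from [-2, -1] -> [-2]
  satisfied 1 clause(s); 3 remain; assigned so far: [1, 3]
unit clause [4] forces x4=T; simplify:
  satisfied 1 clause(s); 2 remain; assigned so far: [1, 3, 4]
unit clause [-2] forces x2=F; simplify:
  satisfied 1 clause(s); 1 remain; assigned so far: [1, 2, 3, 4]

Answer: 1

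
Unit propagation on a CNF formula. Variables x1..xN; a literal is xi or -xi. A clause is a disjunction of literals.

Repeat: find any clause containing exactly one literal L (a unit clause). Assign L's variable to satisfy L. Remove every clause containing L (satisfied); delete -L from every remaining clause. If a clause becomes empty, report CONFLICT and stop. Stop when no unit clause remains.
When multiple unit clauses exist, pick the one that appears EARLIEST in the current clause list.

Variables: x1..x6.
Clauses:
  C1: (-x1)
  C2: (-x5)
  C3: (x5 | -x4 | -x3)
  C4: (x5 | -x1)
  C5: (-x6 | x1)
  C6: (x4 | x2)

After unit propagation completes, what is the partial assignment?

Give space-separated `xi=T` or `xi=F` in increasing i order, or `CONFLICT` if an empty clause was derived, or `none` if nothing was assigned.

unit clause [-1] forces x1=F; simplify:
  drop 1 from [-6, 1] -> [-6]
  satisfied 2 clause(s); 4 remain; assigned so far: [1]
unit clause [-5] forces x5=F; simplify:
  drop 5 from [5, -4, -3] -> [-4, -3]
  satisfied 1 clause(s); 3 remain; assigned so far: [1, 5]
unit clause [-6] forces x6=F; simplify:
  satisfied 1 clause(s); 2 remain; assigned so far: [1, 5, 6]

Answer: x1=F x5=F x6=F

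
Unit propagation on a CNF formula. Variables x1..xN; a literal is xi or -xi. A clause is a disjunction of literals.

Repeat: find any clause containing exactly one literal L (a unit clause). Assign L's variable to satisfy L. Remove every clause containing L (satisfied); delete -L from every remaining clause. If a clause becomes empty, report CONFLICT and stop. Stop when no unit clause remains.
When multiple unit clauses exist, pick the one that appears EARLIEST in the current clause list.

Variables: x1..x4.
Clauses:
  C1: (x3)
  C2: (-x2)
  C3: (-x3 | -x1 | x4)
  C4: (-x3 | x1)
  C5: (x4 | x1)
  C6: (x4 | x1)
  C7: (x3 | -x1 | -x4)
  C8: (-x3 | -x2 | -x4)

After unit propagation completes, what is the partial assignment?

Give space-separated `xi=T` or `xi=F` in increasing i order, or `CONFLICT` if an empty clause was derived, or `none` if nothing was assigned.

Answer: x1=T x2=F x3=T x4=T

Derivation:
unit clause [3] forces x3=T; simplify:
  drop -3 from [-3, -1, 4] -> [-1, 4]
  drop -3 from [-3, 1] -> [1]
  drop -3 from [-3, -2, -4] -> [-2, -4]
  satisfied 2 clause(s); 6 remain; assigned so far: [3]
unit clause [-2] forces x2=F; simplify:
  satisfied 2 clause(s); 4 remain; assigned so far: [2, 3]
unit clause [1] forces x1=T; simplify:
  drop -1 from [-1, 4] -> [4]
  satisfied 3 clause(s); 1 remain; assigned so far: [1, 2, 3]
unit clause [4] forces x4=T; simplify:
  satisfied 1 clause(s); 0 remain; assigned so far: [1, 2, 3, 4]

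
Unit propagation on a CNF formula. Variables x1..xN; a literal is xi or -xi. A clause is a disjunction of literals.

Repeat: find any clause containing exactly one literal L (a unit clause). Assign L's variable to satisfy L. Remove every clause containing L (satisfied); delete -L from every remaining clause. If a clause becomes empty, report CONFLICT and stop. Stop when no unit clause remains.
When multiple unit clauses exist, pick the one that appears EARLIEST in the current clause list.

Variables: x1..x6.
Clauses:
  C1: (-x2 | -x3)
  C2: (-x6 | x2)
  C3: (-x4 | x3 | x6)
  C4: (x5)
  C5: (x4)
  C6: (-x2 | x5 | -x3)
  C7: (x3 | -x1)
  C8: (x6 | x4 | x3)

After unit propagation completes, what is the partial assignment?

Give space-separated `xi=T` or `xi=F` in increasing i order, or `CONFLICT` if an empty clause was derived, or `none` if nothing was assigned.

unit clause [5] forces x5=T; simplify:
  satisfied 2 clause(s); 6 remain; assigned so far: [5]
unit clause [4] forces x4=T; simplify:
  drop -4 from [-4, 3, 6] -> [3, 6]
  satisfied 2 clause(s); 4 remain; assigned so far: [4, 5]

Answer: x4=T x5=T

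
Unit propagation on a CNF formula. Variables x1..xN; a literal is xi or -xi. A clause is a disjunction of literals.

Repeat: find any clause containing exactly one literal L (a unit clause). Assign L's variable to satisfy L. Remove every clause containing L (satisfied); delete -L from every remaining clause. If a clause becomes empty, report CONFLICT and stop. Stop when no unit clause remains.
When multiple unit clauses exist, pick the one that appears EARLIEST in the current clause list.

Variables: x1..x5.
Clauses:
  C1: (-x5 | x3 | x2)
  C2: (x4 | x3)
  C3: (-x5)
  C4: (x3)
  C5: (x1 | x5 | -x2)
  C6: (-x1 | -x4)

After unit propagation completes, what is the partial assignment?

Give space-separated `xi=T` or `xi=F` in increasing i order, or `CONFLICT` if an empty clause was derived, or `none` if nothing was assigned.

Answer: x3=T x5=F

Derivation:
unit clause [-5] forces x5=F; simplify:
  drop 5 from [1, 5, -2] -> [1, -2]
  satisfied 2 clause(s); 4 remain; assigned so far: [5]
unit clause [3] forces x3=T; simplify:
  satisfied 2 clause(s); 2 remain; assigned so far: [3, 5]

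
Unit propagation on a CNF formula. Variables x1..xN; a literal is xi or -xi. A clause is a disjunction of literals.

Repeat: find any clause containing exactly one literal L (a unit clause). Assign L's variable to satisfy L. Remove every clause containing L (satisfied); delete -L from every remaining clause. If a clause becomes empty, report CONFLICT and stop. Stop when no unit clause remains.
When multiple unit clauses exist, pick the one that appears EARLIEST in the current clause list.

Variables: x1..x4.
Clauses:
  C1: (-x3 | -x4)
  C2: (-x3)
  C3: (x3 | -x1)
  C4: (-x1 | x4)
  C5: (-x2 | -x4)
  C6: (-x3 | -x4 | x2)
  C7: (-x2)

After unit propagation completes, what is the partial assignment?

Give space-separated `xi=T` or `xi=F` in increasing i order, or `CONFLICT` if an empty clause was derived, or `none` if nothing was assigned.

unit clause [-3] forces x3=F; simplify:
  drop 3 from [3, -1] -> [-1]
  satisfied 3 clause(s); 4 remain; assigned so far: [3]
unit clause [-1] forces x1=F; simplify:
  satisfied 2 clause(s); 2 remain; assigned so far: [1, 3]
unit clause [-2] forces x2=F; simplify:
  satisfied 2 clause(s); 0 remain; assigned so far: [1, 2, 3]

Answer: x1=F x2=F x3=F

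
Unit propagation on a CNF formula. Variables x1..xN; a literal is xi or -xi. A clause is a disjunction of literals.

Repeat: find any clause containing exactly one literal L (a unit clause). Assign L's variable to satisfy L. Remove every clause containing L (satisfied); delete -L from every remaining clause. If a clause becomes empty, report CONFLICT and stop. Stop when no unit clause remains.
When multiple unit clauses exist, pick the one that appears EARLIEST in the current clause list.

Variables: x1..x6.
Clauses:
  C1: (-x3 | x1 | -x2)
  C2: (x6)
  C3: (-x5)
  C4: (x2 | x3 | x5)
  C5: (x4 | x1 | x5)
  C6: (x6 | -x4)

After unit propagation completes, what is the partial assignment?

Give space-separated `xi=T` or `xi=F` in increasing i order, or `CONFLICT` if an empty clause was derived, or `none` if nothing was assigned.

unit clause [6] forces x6=T; simplify:
  satisfied 2 clause(s); 4 remain; assigned so far: [6]
unit clause [-5] forces x5=F; simplify:
  drop 5 from [2, 3, 5] -> [2, 3]
  drop 5 from [4, 1, 5] -> [4, 1]
  satisfied 1 clause(s); 3 remain; assigned so far: [5, 6]

Answer: x5=F x6=T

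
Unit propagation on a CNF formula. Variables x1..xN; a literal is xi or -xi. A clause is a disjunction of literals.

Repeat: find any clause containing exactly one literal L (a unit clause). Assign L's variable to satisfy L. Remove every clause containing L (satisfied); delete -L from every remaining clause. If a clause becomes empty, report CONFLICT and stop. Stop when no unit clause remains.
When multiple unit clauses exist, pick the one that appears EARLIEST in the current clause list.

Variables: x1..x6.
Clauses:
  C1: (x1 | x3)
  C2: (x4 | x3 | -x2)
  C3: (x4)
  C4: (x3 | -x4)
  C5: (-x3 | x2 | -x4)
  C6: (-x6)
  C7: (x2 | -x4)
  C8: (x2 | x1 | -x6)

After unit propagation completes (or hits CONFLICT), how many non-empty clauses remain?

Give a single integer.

unit clause [4] forces x4=T; simplify:
  drop -4 from [3, -4] -> [3]
  drop -4 from [-3, 2, -4] -> [-3, 2]
  drop -4 from [2, -4] -> [2]
  satisfied 2 clause(s); 6 remain; assigned so far: [4]
unit clause [3] forces x3=T; simplify:
  drop -3 from [-3, 2] -> [2]
  satisfied 2 clause(s); 4 remain; assigned so far: [3, 4]
unit clause [2] forces x2=T; simplify:
  satisfied 3 clause(s); 1 remain; assigned so far: [2, 3, 4]
unit clause [-6] forces x6=F; simplify:
  satisfied 1 clause(s); 0 remain; assigned so far: [2, 3, 4, 6]

Answer: 0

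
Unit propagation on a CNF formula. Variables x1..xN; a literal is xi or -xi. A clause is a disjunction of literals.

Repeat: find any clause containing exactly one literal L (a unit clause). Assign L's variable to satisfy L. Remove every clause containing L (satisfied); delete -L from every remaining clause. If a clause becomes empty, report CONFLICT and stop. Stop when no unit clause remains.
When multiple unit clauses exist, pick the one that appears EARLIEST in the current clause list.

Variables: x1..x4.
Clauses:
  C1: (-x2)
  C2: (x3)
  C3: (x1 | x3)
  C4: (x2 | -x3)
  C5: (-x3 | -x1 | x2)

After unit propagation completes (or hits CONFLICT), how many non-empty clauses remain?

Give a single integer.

unit clause [-2] forces x2=F; simplify:
  drop 2 from [2, -3] -> [-3]
  drop 2 from [-3, -1, 2] -> [-3, -1]
  satisfied 1 clause(s); 4 remain; assigned so far: [2]
unit clause [3] forces x3=T; simplify:
  drop -3 from [-3] -> [] (empty!)
  drop -3 from [-3, -1] -> [-1]
  satisfied 2 clause(s); 2 remain; assigned so far: [2, 3]
CONFLICT (empty clause)

Answer: 1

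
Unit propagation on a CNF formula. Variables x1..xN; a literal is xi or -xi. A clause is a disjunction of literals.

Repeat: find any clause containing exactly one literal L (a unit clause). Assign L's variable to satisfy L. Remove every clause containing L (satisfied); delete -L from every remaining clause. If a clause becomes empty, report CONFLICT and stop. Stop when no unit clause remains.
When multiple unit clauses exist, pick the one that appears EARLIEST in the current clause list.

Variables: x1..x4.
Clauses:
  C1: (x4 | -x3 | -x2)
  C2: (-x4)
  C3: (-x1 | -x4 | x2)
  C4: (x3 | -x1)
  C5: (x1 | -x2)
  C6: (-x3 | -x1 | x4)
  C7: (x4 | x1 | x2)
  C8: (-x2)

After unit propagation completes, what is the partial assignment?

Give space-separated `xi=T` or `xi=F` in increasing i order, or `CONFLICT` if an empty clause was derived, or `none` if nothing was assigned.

Answer: CONFLICT

Derivation:
unit clause [-4] forces x4=F; simplify:
  drop 4 from [4, -3, -2] -> [-3, -2]
  drop 4 from [-3, -1, 4] -> [-3, -1]
  drop 4 from [4, 1, 2] -> [1, 2]
  satisfied 2 clause(s); 6 remain; assigned so far: [4]
unit clause [-2] forces x2=F; simplify:
  drop 2 from [1, 2] -> [1]
  satisfied 3 clause(s); 3 remain; assigned so far: [2, 4]
unit clause [1] forces x1=T; simplify:
  drop -1 from [3, -1] -> [3]
  drop -1 from [-3, -1] -> [-3]
  satisfied 1 clause(s); 2 remain; assigned so far: [1, 2, 4]
unit clause [3] forces x3=T; simplify:
  drop -3 from [-3] -> [] (empty!)
  satisfied 1 clause(s); 1 remain; assigned so far: [1, 2, 3, 4]
CONFLICT (empty clause)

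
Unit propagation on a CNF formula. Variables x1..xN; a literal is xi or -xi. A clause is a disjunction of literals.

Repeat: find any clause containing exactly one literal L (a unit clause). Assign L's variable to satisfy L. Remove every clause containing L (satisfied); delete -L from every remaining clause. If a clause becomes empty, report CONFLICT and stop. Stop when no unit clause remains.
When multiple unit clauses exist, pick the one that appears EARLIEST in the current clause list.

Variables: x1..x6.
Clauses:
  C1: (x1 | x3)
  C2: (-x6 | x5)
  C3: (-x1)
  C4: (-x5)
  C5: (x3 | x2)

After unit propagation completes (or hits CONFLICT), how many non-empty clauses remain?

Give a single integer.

unit clause [-1] forces x1=F; simplify:
  drop 1 from [1, 3] -> [3]
  satisfied 1 clause(s); 4 remain; assigned so far: [1]
unit clause [3] forces x3=T; simplify:
  satisfied 2 clause(s); 2 remain; assigned so far: [1, 3]
unit clause [-5] forces x5=F; simplify:
  drop 5 from [-6, 5] -> [-6]
  satisfied 1 clause(s); 1 remain; assigned so far: [1, 3, 5]
unit clause [-6] forces x6=F; simplify:
  satisfied 1 clause(s); 0 remain; assigned so far: [1, 3, 5, 6]

Answer: 0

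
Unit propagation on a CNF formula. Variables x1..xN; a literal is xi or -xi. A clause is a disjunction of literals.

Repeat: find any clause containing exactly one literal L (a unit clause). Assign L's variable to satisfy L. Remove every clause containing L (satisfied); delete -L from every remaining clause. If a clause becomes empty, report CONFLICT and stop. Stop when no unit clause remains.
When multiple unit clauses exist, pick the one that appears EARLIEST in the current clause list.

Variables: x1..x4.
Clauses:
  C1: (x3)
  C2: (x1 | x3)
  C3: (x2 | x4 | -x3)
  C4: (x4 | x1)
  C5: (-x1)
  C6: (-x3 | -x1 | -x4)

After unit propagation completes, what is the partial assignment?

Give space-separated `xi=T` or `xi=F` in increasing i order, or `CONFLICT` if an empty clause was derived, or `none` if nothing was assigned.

unit clause [3] forces x3=T; simplify:
  drop -3 from [2, 4, -3] -> [2, 4]
  drop -3 from [-3, -1, -4] -> [-1, -4]
  satisfied 2 clause(s); 4 remain; assigned so far: [3]
unit clause [-1] forces x1=F; simplify:
  drop 1 from [4, 1] -> [4]
  satisfied 2 clause(s); 2 remain; assigned so far: [1, 3]
unit clause [4] forces x4=T; simplify:
  satisfied 2 clause(s); 0 remain; assigned so far: [1, 3, 4]

Answer: x1=F x3=T x4=T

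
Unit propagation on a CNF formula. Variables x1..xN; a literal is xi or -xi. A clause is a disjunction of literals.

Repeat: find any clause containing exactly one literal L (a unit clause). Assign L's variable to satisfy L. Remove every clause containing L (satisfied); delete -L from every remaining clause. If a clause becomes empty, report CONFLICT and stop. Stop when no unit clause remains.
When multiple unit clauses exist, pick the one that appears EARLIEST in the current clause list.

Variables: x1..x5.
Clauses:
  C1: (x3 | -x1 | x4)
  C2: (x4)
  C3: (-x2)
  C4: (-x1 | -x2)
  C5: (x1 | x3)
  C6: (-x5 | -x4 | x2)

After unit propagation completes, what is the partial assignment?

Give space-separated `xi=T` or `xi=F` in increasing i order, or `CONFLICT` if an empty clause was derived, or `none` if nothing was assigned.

Answer: x2=F x4=T x5=F

Derivation:
unit clause [4] forces x4=T; simplify:
  drop -4 from [-5, -4, 2] -> [-5, 2]
  satisfied 2 clause(s); 4 remain; assigned so far: [4]
unit clause [-2] forces x2=F; simplify:
  drop 2 from [-5, 2] -> [-5]
  satisfied 2 clause(s); 2 remain; assigned so far: [2, 4]
unit clause [-5] forces x5=F; simplify:
  satisfied 1 clause(s); 1 remain; assigned so far: [2, 4, 5]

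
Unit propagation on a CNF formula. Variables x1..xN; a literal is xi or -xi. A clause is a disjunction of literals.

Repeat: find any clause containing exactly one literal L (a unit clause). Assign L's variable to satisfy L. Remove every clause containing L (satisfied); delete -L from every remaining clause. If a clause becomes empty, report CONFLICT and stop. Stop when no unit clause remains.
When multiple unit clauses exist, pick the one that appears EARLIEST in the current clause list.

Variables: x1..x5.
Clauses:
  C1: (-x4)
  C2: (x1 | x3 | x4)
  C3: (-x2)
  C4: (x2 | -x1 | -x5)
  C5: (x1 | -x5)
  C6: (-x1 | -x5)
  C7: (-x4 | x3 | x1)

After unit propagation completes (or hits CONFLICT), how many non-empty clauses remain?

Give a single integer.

Answer: 4

Derivation:
unit clause [-4] forces x4=F; simplify:
  drop 4 from [1, 3, 4] -> [1, 3]
  satisfied 2 clause(s); 5 remain; assigned so far: [4]
unit clause [-2] forces x2=F; simplify:
  drop 2 from [2, -1, -5] -> [-1, -5]
  satisfied 1 clause(s); 4 remain; assigned so far: [2, 4]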